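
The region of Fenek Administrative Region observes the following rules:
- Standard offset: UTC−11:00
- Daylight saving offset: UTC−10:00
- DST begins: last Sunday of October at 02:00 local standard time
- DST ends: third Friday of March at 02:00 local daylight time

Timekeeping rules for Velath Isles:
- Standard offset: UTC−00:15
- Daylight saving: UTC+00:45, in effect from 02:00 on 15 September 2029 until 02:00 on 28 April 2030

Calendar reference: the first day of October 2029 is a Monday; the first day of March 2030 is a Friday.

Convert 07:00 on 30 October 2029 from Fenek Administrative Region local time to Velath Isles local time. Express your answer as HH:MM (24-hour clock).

17:45

1 October 2029 is a Monday, so Sundays fall on 7, 14, 21, 28; the last is October 28.
1 March 2030 is a Friday, so the first Friday is March 1 and the third is March 15.
Daylight saving runs 28 October 2029 – 15 March 2030; 30 October 2029 is inside that window, so Fenek Administrative Region is at UTC−10:00.
07:00 Fenek Administrative Region + 10h = 17:00 UTC.
At the standard offset (UTC−00:15), 17:00 UTC − 0h15m = 16:45 Velath Isles standard time.
The standard-time date in Velath Isles, 30 October 2029, falls between 15 September 2029 and 28 April 2030, so daylight saving is in effect and Velath Isles is at UTC+00:45.
17:00 UTC + 0h45m = 17:45 Velath Isles.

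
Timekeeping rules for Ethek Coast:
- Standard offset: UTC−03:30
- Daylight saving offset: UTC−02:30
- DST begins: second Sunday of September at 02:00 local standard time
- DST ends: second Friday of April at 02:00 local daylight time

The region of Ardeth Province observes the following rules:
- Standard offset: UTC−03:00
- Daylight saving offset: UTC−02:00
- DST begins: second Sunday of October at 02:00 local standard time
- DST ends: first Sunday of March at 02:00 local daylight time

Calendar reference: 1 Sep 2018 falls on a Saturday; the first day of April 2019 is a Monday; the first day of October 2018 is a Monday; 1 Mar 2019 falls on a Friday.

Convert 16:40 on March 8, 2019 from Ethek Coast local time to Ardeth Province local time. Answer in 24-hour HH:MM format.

16:10

1 September 2018 is a Saturday, so the first Sunday is September 2 and the second is September 9.
1 April 2019 is a Monday, so the first Friday is April 5 and the second is April 12.
March 8, 2019 lies within the daylight-saving period (9 September 2018 – 12 April 2019), so Ethek Coast is on daylight time, UTC−02:30.
16:40 Ethek Coast + 2h30m = 19:10 UTC.
1 October 2018 is a Monday, so the first Sunday is October 7 and the second is October 14.
1 March 2019 is a Friday, so the first Sunday is March 3.
At the standard offset (UTC−03:00), 19:10 UTC − 3h = 16:10 Ardeth Province standard time.
Daylight saving runs 14 October 2018 – 3 March 2019; the standard-time date in Ardeth Province, March 8, 2019, is outside that window, so Ardeth Province is on standard time at UTC−03:00.
19:10 UTC − 3h = 16:10 Ardeth Province.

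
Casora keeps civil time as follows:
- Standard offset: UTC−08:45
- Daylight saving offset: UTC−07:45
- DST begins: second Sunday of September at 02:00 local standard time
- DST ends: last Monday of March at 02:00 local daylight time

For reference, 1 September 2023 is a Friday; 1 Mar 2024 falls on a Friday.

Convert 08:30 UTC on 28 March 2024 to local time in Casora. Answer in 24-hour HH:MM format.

1 September 2023 is a Friday, so the first Sunday is September 3 and the second is September 10.
1 March 2024 is a Friday, so Mondays fall on 4, 11, 18, 25; the last is March 25.
At the standard offset (UTC−08:45), 08:30 UTC − 8h45m = 23:45 Casora standard time (rolling into the previous day, 27 March 2024).
The standard-time date in Casora, 27 March 2024, is outside the daylight-saving period (10 September 2023 – 25 March 2024), so Casora is on standard time, UTC−08:45.
08:30 UTC − 8h45m = 23:45 local (rolling into the previous day, 27 March 2024).

23:45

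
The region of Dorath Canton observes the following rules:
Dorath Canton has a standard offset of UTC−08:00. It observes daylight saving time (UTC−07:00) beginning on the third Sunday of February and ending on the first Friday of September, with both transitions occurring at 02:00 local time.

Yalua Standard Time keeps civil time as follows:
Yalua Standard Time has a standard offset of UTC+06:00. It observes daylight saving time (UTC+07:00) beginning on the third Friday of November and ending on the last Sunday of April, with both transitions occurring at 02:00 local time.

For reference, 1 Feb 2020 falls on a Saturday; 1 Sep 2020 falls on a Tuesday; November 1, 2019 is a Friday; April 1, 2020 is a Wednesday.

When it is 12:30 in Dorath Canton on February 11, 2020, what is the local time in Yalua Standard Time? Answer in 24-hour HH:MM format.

1 February 2020 is a Saturday, so the first Sunday is February 2 and the third is February 16.
1 September 2020 is a Tuesday, so the first Friday is September 4.
Daylight saving runs 16 February – 4 September; February 11, 2020 is outside that window, so Dorath Canton is on standard time at UTC−08:00.
12:30 Dorath Canton + 8h = 20:30 UTC.
1 November 2019 is a Friday, so the first Friday is November 1 and the third is November 15.
1 April 2020 is a Wednesday, so Sundays fall on 5, 12, 19, 26; the last is April 26.
At the standard offset (UTC+06:00), 20:30 UTC + 6h = 02:30 Yalua Standard Time standard time (rolling into the next day, 12 February 2020).
The standard-time date in Yalua Standard Time, February 12, 2020, lies within the daylight-saving period (15 November 2019 – 26 April 2020), so Yalua Standard Time is on daylight time, UTC+07:00.
20:30 UTC + 7h = 03:30 Yalua Standard Time (rolling into the next day, 12 February 2020).

03:30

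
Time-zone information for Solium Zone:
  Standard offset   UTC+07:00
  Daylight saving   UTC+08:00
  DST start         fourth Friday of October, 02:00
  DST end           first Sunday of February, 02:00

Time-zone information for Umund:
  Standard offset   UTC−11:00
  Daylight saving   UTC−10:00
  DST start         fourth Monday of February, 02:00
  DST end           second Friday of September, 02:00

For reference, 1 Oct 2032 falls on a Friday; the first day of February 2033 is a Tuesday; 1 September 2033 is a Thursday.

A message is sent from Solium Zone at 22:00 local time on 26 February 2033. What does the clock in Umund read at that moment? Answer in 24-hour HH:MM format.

04:00

1 October 2032 is a Friday, so the first Friday is October 1 and the fourth is October 22.
1 February 2033 is a Tuesday, so the first Sunday is February 6.
Daylight saving runs 22 October 2032 – 6 February 2033; 26 February 2033 is outside that window, so Solium Zone is on standard time at UTC+07:00.
22:00 Solium Zone − 7h = 15:00 UTC.
1 February 2033 is a Tuesday, so the first Monday is February 7 and the fourth is February 28.
1 September 2033 is a Thursday, so the first Friday is September 2 and the second is September 9.
At the standard offset (UTC−11:00), 15:00 UTC − 11h = 04:00 Umund standard time.
The standard-time date in Umund, 26 February 2033, does not fall between 28 February and 9 September, so daylight saving is not in effect and Umund is at UTC−11:00.
15:00 UTC − 11h = 04:00 Umund.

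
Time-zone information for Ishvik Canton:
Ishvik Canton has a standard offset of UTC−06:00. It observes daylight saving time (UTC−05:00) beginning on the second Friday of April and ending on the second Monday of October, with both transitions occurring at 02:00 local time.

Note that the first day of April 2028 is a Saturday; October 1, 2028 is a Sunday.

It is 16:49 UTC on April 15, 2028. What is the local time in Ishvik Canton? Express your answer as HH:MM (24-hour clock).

1 April 2028 is a Saturday, so the first Friday is April 7 and the second is April 14.
1 October 2028 is a Sunday, so the first Monday is October 2 and the second is October 9.
At the standard offset (UTC−06:00), 16:49 UTC − 6h = 10:49 Ishvik Canton standard time.
Daylight saving runs 14 April – 9 October; the standard-time date in Ishvik Canton, April 15, 2028, is inside that window, so Ishvik Canton is at UTC−05:00.
16:49 UTC − 5h = 11:49 local.

11:49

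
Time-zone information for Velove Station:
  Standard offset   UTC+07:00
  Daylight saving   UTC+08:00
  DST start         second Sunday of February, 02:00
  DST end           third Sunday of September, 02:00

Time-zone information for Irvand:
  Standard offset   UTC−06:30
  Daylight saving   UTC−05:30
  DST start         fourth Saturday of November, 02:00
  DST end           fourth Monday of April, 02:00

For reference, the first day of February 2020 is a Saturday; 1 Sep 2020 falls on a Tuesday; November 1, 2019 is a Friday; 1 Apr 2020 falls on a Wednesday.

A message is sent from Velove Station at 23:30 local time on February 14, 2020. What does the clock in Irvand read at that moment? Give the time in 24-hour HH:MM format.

1 February 2020 is a Saturday, so the first Sunday is February 2 and the second is February 9.
1 September 2020 is a Tuesday, so the first Sunday is September 6 and the third is September 20.
Daylight saving runs 9 February – 20 September; February 14, 2020 is inside that window, so Velove Station is at UTC+08:00.
23:30 Velove Station − 8h = 15:30 UTC.
1 November 2019 is a Friday, so the first Saturday is November 2 and the fourth is November 23.
1 April 2020 is a Wednesday, so the first Monday is April 6 and the fourth is April 27.
At the standard offset (UTC−06:30), 15:30 UTC − 6h30m = 09:00 Irvand standard time.
The standard-time date in Irvand, February 14, 2020, lies within the daylight-saving period (23 November 2019 – 27 April 2020), so Irvand is on daylight time, UTC−05:30.
15:30 UTC − 5h30m = 10:00 Irvand.

10:00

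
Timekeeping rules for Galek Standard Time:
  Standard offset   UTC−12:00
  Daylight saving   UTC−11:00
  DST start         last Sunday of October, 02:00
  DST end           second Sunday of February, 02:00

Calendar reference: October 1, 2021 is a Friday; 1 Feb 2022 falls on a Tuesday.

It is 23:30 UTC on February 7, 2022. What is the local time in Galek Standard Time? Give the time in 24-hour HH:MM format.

12:30

1 October 2021 is a Friday, so Sundays fall on 3, 10, 17, 24, 31; the last is October 31.
1 February 2022 is a Tuesday, so the first Sunday is February 6 and the second is February 13.
At the standard offset (UTC−12:00), 23:30 UTC − 12h = 11:30 Galek Standard Time standard time.
Daylight saving runs 31 October 2021 – 13 February 2022; the standard-time date in Galek Standard Time, February 7, 2022, is inside that window, so Galek Standard Time is at UTC−11:00.
23:30 UTC − 11h = 12:30 local.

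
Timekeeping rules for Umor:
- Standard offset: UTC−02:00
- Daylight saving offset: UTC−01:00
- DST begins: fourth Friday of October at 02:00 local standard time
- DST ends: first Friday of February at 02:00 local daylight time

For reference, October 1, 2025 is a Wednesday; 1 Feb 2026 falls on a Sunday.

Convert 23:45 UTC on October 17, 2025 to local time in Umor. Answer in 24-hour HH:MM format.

1 October 2025 is a Wednesday, so the first Friday is October 3 and the fourth is October 24.
1 February 2026 is a Sunday, so the first Friday is February 6.
At the standard offset (UTC−02:00), 23:45 UTC − 2h = 21:45 Umor standard time.
The standard-time date in Umor, October 17, 2025, does not fall between 24 October 2025 and 6 February 2026, so daylight saving is not in effect and Umor is at UTC−02:00.
23:45 UTC − 2h = 21:45 local.

21:45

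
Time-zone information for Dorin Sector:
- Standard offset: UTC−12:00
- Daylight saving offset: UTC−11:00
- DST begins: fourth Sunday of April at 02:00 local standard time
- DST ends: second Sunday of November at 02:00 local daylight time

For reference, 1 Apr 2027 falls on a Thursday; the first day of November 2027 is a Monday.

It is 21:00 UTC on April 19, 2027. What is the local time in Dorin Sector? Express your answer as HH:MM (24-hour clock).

1 April 2027 is a Thursday, so the first Sunday is April 4 and the fourth is April 25.
1 November 2027 is a Monday, so the first Sunday is November 7 and the second is November 14.
At the standard offset (UTC−12:00), 21:00 UTC − 12h = 09:00 Dorin Sector standard time.
The standard-time date in Dorin Sector, April 19, 2027, is outside the daylight-saving period (25 April – 14 November), so Dorin Sector is on standard time, UTC−12:00.
21:00 UTC − 12h = 09:00 local.

09:00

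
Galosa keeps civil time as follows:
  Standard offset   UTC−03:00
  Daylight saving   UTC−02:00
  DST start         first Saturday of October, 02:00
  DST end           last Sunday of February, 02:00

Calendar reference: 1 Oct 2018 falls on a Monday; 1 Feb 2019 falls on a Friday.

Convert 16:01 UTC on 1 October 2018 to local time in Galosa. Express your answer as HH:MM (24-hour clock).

1 October 2018 is a Monday, so the first Saturday is October 6.
1 February 2019 is a Friday, so Sundays fall on 3, 10, 17, 24; the last is February 24.
At the standard offset (UTC−03:00), 16:01 UTC − 3h = 13:01 Galosa standard time.
The standard-time date in Galosa, 1 October 2018, is outside the daylight-saving period (6 October 2018 – 24 February 2019), so Galosa is on standard time, UTC−03:00.
16:01 UTC − 3h = 13:01 local.

13:01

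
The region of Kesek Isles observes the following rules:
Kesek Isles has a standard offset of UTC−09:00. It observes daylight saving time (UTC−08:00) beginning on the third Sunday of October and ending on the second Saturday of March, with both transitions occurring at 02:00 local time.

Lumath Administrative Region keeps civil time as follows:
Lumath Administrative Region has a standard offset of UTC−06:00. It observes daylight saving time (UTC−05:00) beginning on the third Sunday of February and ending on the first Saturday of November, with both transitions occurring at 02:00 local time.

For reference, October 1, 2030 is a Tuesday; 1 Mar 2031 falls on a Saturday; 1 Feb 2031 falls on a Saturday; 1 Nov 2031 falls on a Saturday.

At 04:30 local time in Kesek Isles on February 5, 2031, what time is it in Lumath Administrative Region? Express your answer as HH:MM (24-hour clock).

1 October 2030 is a Tuesday, so the first Sunday is October 6 and the third is October 20.
1 March 2031 is a Saturday, so the first Saturday is March 1 and the second is March 8.
February 5, 2031 lies within the daylight-saving period (20 October 2030 – 8 March 2031), so Kesek Isles is on daylight time, UTC−08:00.
04:30 Kesek Isles + 8h = 12:30 UTC.
1 February 2031 is a Saturday, so the first Sunday is February 2 and the third is February 16.
1 November 2031 is a Saturday, so the first Saturday is November 1.
At the standard offset (UTC−06:00), 12:30 UTC − 6h = 06:30 Lumath Administrative Region standard time.
The standard-time date in Lumath Administrative Region, February 5, 2031, is outside the daylight-saving period (16 February – 1 November), so Lumath Administrative Region is on standard time, UTC−06:00.
12:30 UTC − 6h = 06:30 Lumath Administrative Region.

06:30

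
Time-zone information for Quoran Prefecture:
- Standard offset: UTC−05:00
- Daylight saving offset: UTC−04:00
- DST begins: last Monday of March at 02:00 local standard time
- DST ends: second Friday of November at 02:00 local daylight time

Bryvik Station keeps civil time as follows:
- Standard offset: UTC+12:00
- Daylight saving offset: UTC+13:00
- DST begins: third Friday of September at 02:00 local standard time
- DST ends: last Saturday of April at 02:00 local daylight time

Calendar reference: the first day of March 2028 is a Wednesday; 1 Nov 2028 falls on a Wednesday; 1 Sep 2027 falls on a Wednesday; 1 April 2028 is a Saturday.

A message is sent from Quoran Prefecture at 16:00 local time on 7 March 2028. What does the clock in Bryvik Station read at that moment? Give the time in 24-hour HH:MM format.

10:00

1 March 2028 is a Wednesday, so Mondays fall on 6, 13, 20, 27; the last is March 27.
1 November 2028 is a Wednesday, so the first Friday is November 3 and the second is November 10.
7 March 2028 is outside the daylight-saving period (27 March – 10 November), so Quoran Prefecture is on standard time, UTC−05:00.
16:00 Quoran Prefecture + 5h = 21:00 UTC.
1 September 2027 is a Wednesday, so the first Friday is September 3 and the third is September 17.
1 April 2028 is a Saturday, so Saturdays fall on 1, 8, 15, 22, 29; the last is April 29.
At the standard offset (UTC+12:00), 21:00 UTC + 12h = 09:00 Bryvik Station standard time (rolling into the next day, 8 March 2028).
Daylight saving runs 17 September 2027 – 29 April 2028; the standard-time date in Bryvik Station, 8 March 2028, is inside that window, so Bryvik Station is at UTC+13:00.
21:00 UTC + 13h = 10:00 Bryvik Station (rolling into the next day, 8 March 2028).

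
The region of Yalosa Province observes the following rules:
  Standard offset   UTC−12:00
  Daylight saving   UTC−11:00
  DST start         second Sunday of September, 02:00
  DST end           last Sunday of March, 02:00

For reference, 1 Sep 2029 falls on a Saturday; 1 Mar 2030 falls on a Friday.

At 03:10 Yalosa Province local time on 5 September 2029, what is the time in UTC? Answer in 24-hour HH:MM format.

1 September 2029 is a Saturday, so the first Sunday is September 2 and the second is September 9.
1 March 2030 is a Friday, so Sundays fall on 3, 10, 17, 24, 31; the last is March 31.
5 September 2029 does not fall between 9 September 2029 and 31 March 2030, so daylight saving is not in effect and Yalosa Province is at UTC−12:00.
03:10 local + 12h = 15:10 UTC.

15:10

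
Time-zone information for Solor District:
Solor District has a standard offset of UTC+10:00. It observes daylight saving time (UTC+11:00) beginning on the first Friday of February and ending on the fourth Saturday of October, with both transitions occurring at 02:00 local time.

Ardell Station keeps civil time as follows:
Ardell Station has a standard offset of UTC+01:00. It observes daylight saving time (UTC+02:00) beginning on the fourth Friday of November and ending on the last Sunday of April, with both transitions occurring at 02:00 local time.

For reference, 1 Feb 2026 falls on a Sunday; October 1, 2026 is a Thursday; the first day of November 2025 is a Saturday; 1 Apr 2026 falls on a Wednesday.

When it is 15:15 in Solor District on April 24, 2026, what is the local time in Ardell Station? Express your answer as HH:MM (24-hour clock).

06:15

1 February 2026 is a Sunday, so the first Friday is February 6.
1 October 2026 is a Thursday, so the first Saturday is October 3 and the fourth is October 24.
April 24, 2026 falls between 6 February and 24 October, so daylight saving is in effect and Solor District is at UTC+11:00.
15:15 Solor District − 11h = 04:15 UTC.
1 November 2025 is a Saturday, so the first Friday is November 7 and the fourth is November 28.
1 April 2026 is a Wednesday, so Sundays fall on 5, 12, 19, 26; the last is April 26.
At the standard offset (UTC+01:00), 04:15 UTC + 1h = 05:15 Ardell Station standard time.
The standard-time date in Ardell Station, April 24, 2026, lies within the daylight-saving period (28 November 2025 – 26 April 2026), so Ardell Station is on daylight time, UTC+02:00.
04:15 UTC + 2h = 06:15 Ardell Station.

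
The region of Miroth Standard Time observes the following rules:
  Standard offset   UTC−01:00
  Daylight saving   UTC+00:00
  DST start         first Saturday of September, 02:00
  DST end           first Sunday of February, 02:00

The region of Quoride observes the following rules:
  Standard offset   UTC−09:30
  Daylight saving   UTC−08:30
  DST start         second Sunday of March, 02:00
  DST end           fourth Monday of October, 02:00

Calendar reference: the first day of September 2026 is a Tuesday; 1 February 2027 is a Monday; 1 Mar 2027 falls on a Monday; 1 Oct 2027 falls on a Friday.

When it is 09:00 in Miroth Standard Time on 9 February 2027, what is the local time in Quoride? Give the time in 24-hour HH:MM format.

1 September 2026 is a Tuesday, so the first Saturday is September 5.
1 February 2027 is a Monday, so the first Sunday is February 7.
Daylight saving runs 5 September 2026 – 7 February 2027; 9 February 2027 is outside that window, so Miroth Standard Time is on standard time at UTC−01:00.
09:00 Miroth Standard Time + 1h = 10:00 UTC.
1 March 2027 is a Monday, so the first Sunday is March 7 and the second is March 14.
1 October 2027 is a Friday, so the first Monday is October 4 and the fourth is October 25.
At the standard offset (UTC−09:30), 10:00 UTC − 9h30m = 00:30 Quoride standard time.
Daylight saving runs 14 March – 25 October; the standard-time date in Quoride, 9 February 2027, is outside that window, so Quoride is on standard time at UTC−09:30.
10:00 UTC − 9h30m = 00:30 Quoride.

00:30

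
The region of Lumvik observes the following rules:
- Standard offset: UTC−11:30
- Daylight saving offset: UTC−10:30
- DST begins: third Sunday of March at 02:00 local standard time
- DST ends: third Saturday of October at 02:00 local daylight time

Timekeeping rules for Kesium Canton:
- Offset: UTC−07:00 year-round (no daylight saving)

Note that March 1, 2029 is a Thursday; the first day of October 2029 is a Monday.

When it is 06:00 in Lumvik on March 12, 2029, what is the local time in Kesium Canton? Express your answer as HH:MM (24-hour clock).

1 March 2029 is a Thursday, so the first Sunday is March 4 and the third is March 18.
1 October 2029 is a Monday, so the first Saturday is October 6 and the third is October 20.
Daylight saving runs 18 March – 20 October; March 12, 2029 is outside that window, so Lumvik is on standard time at UTC−11:30.
06:00 Lumvik + 11h30m = 17:30 UTC.
Kesium Canton has no daylight saving, so its offset is UTC−07:00 year-round.
17:30 UTC − 7h = 10:30 Kesium Canton.

10:30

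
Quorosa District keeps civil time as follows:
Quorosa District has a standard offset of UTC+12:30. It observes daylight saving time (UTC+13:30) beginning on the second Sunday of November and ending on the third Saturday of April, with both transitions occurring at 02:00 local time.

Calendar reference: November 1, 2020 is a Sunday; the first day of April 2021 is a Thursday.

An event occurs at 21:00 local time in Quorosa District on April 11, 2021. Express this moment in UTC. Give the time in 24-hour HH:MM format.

07:30

1 November 2020 is a Sunday, so the first Sunday is November 1 and the second is November 8.
1 April 2021 is a Thursday, so the first Saturday is April 3 and the third is April 17.
April 11, 2021 lies within the daylight-saving period (8 November 2020 – 17 April 2021), so Quorosa District is on daylight time, UTC+13:30.
21:00 local − 13h30m = 07:30 UTC.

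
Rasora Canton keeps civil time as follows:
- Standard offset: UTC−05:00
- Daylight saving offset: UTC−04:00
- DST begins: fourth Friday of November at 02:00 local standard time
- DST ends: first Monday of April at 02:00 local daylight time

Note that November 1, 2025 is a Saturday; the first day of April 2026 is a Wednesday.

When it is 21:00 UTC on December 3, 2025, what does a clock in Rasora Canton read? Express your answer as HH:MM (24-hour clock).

17:00

1 November 2025 is a Saturday, so the first Friday is November 7 and the fourth is November 28.
1 April 2026 is a Wednesday, so the first Monday is April 6.
At the standard offset (UTC−05:00), 21:00 UTC − 5h = 16:00 Rasora Canton standard time.
The standard-time date in Rasora Canton, December 3, 2025, falls between 28 November 2025 and 6 April 2026, so daylight saving is in effect and Rasora Canton is at UTC−04:00.
21:00 UTC − 4h = 17:00 local.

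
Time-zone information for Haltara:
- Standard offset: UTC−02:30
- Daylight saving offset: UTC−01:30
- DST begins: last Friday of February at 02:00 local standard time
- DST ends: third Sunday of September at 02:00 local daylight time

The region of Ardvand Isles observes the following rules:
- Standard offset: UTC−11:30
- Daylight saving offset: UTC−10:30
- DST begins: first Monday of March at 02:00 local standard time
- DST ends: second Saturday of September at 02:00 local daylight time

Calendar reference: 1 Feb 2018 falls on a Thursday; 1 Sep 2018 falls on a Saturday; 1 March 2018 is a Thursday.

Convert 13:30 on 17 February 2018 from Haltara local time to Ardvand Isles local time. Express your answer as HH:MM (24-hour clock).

1 February 2018 is a Thursday, so Fridays fall on 2, 9, 16, 23; the last is February 23.
1 September 2018 is a Saturday, so the first Sunday is September 2 and the third is September 16.
17 February 2018 is outside the daylight-saving period (23 February – 16 September), so Haltara is on standard time, UTC−02:30.
13:30 Haltara + 2h30m = 16:00 UTC.
1 March 2018 is a Thursday, so the first Monday is March 5.
1 September 2018 is a Saturday, so the first Saturday is September 1 and the second is September 8.
At the standard offset (UTC−11:30), 16:00 UTC − 11h30m = 04:30 Ardvand Isles standard time.
The standard-time date in Ardvand Isles, 17 February 2018, does not fall between 5 March and 8 September, so daylight saving is not in effect and Ardvand Isles is at UTC−11:30.
16:00 UTC − 11h30m = 04:30 Ardvand Isles.

04:30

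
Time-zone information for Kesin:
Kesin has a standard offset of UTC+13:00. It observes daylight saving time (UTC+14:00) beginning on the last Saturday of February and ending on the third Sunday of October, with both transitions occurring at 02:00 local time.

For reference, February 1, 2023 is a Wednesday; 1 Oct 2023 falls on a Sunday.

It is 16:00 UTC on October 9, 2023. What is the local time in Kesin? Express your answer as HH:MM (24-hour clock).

1 February 2023 is a Wednesday, so Saturdays fall on 4, 11, 18, 25; the last is February 25.
1 October 2023 is a Sunday, so the first Sunday is October 1 and the third is October 15.
At the standard offset (UTC+13:00), 16:00 UTC + 13h = 05:00 Kesin standard time (rolling into the next day, 10 October 2023).
The standard-time date in Kesin, October 10, 2023, falls between 25 February and 15 October, so daylight saving is in effect and Kesin is at UTC+14:00.
16:00 UTC + 14h = 06:00 local (rolling into the next day, 10 October 2023).

06:00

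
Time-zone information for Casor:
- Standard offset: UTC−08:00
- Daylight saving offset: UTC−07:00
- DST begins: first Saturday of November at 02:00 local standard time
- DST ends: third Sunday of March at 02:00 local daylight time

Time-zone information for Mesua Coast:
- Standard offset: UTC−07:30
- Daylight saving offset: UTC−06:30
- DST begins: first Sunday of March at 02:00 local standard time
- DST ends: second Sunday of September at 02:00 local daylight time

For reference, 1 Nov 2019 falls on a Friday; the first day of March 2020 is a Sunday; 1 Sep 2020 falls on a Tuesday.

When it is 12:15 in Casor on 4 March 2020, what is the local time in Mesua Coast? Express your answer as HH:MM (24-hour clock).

12:45

1 November 2019 is a Friday, so the first Saturday is November 2.
1 March 2020 is a Sunday, so the first Sunday is March 1 and the third is March 15.
Daylight saving runs 2 November 2019 – 15 March 2020; 4 March 2020 is inside that window, so Casor is at UTC−07:00.
12:15 Casor + 7h = 19:15 UTC.
1 March 2020 is a Sunday, so the first Sunday is March 1.
1 September 2020 is a Tuesday, so the first Sunday is September 6 and the second is September 13.
At the standard offset (UTC−07:30), 19:15 UTC − 7h30m = 11:45 Mesua Coast standard time.
The standard-time date in Mesua Coast, 4 March 2020, lies within the daylight-saving period (1 March – 13 September), so Mesua Coast is on daylight time, UTC−06:30.
19:15 UTC − 6h30m = 12:45 Mesua Coast.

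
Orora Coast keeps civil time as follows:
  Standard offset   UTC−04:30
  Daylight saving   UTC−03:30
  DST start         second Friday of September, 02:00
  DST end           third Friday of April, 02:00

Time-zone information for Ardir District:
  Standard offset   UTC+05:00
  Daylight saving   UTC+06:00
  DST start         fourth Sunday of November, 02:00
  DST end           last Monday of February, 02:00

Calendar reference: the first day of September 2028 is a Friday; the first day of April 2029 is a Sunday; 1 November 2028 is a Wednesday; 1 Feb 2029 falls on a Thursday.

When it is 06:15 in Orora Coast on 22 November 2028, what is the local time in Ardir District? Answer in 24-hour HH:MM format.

1 September 2028 is a Friday, so the first Friday is September 1 and the second is September 8.
1 April 2029 is a Sunday, so the first Friday is April 6 and the third is April 20.
Daylight saving runs 8 September 2028 – 20 April 2029; 22 November 2028 is inside that window, so Orora Coast is at UTC−03:30.
06:15 Orora Coast + 3h30m = 09:45 UTC.
1 November 2028 is a Wednesday, so the first Sunday is November 5 and the fourth is November 26.
1 February 2029 is a Thursday, so Mondays fall on 5, 12, 19, 26; the last is February 26.
At the standard offset (UTC+05:00), 09:45 UTC + 5h = 14:45 Ardir District standard time.
The standard-time date in Ardir District, 22 November 2028, does not fall between 26 November 2028 and 26 February 2029, so daylight saving is not in effect and Ardir District is at UTC+05:00.
09:45 UTC + 5h = 14:45 Ardir District.

14:45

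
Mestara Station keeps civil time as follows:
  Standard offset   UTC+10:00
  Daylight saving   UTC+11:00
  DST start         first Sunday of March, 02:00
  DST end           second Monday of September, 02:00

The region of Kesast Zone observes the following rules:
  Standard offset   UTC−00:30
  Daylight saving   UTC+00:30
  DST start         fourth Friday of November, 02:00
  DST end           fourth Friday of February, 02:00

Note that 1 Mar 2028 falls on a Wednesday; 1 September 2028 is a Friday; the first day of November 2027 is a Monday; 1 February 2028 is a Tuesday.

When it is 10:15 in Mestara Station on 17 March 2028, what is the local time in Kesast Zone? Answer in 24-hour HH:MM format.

1 March 2028 is a Wednesday, so the first Sunday is March 5.
1 September 2028 is a Friday, so the first Monday is September 4 and the second is September 11.
17 March 2028 falls between 5 March and 11 September, so daylight saving is in effect and Mestara Station is at UTC+11:00.
10:15 Mestara Station − 11h = 23:15 UTC (rolling into the previous day, 16 March 2028).
1 November 2027 is a Monday, so the first Friday is November 5 and the fourth is November 26.
1 February 2028 is a Tuesday, so the first Friday is February 4 and the fourth is February 25.
At the standard offset (UTC−00:30), 23:15 UTC − 0h30m = 22:45 Kesast Zone standard time.
Daylight saving runs 26 November 2027 – 25 February 2028; the standard-time date in Kesast Zone, 16 March 2028, is outside that window, so Kesast Zone is on standard time at UTC−00:30.
23:15 UTC − 0h30m = 22:45 Kesast Zone.

22:45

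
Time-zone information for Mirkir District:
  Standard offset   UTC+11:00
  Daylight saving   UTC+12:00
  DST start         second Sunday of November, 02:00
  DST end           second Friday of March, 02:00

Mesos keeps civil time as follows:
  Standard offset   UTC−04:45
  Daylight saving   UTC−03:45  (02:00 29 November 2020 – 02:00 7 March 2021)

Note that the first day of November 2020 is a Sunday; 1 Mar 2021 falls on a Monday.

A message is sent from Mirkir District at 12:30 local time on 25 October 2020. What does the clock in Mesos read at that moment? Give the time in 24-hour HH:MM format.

20:45

1 November 2020 is a Sunday, so the first Sunday is November 1 and the second is November 8.
1 March 2021 is a Monday, so the first Friday is March 5 and the second is March 12.
Daylight saving runs 8 November 2020 – 12 March 2021; 25 October 2020 is outside that window, so Mirkir District is on standard time at UTC+11:00.
12:30 Mirkir District − 11h = 01:30 UTC.
At the standard offset (UTC−04:45), 01:30 UTC − 4h45m = 20:45 Mesos standard time (rolling into the previous day, 24 October 2020).
Daylight saving runs 29 November 2020 – 7 March 2021; the standard-time date in Mesos, 24 October 2020, is outside that window, so Mesos is on standard time at UTC−04:45.
01:30 UTC − 4h45m = 20:45 Mesos (rolling into the previous day, 24 October 2020).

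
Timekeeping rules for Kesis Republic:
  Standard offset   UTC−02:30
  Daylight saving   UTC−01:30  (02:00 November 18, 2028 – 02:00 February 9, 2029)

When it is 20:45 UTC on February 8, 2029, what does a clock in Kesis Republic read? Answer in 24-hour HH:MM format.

19:15

At the standard offset (UTC−02:30), 20:45 UTC − 2h30m = 18:15 Kesis Republic standard time.
The standard-time date in Kesis Republic, February 8, 2029, falls between 18 November 2028 and 9 February 2029, so daylight saving is in effect and Kesis Republic is at UTC−01:30.
20:45 UTC − 1h30m = 19:15 local.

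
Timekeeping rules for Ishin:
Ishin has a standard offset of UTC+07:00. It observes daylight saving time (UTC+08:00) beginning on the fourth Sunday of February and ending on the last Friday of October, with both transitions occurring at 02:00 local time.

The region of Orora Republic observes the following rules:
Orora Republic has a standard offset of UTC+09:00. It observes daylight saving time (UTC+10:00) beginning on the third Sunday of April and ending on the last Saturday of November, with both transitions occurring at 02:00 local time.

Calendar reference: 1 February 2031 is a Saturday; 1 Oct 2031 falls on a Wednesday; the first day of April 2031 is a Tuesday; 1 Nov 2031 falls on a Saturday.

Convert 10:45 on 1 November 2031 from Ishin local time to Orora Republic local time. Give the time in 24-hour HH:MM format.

1 February 2031 is a Saturday, so the first Sunday is February 2 and the fourth is February 23.
1 October 2031 is a Wednesday, so Fridays fall on 3, 10, 17, 24, 31; the last is October 31.
Daylight saving runs 23 February – 31 October; 1 November 2031 is outside that window, so Ishin is on standard time at UTC+07:00.
10:45 Ishin − 7h = 03:45 UTC.
1 April 2031 is a Tuesday, so the first Sunday is April 6 and the third is April 20.
1 November 2031 is a Saturday, so Saturdays fall on 1, 8, 15, 22, 29; the last is November 29.
At the standard offset (UTC+09:00), 03:45 UTC + 9h = 12:45 Orora Republic standard time.
The standard-time date in Orora Republic, 1 November 2031, falls between 20 April and 29 November, so daylight saving is in effect and Orora Republic is at UTC+10:00.
03:45 UTC + 10h = 13:45 Orora Republic.

13:45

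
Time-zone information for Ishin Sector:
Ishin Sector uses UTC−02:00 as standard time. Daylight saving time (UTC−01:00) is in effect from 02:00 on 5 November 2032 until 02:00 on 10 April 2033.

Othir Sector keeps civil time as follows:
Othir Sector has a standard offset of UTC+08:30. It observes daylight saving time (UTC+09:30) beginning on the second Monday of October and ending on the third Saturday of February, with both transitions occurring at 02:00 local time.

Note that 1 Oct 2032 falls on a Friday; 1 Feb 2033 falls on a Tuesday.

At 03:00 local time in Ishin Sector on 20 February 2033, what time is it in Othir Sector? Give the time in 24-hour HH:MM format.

20 February 2033 falls between 5 November 2032 and 10 April 2033, so daylight saving is in effect and Ishin Sector is at UTC−01:00.
03:00 Ishin Sector + 1h = 04:00 UTC.
1 October 2032 is a Friday, so the first Monday is October 4 and the second is October 11.
1 February 2033 is a Tuesday, so the first Saturday is February 5 and the third is February 19.
At the standard offset (UTC+08:30), 04:00 UTC + 8h30m = 12:30 Othir Sector standard time.
Daylight saving runs 11 October 2032 – 19 February 2033; the standard-time date in Othir Sector, 20 February 2033, is outside that window, so Othir Sector is on standard time at UTC+08:30.
04:00 UTC + 8h30m = 12:30 Othir Sector.

12:30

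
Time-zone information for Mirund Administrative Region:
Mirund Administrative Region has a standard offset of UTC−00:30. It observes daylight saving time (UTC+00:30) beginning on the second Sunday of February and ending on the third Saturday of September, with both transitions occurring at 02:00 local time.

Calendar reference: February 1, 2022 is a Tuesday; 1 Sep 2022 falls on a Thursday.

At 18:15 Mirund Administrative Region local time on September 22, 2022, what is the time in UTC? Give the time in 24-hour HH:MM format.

18:45

1 February 2022 is a Tuesday, so the first Sunday is February 6 and the second is February 13.
1 September 2022 is a Thursday, so the first Saturday is September 3 and the third is September 17.
September 22, 2022 does not fall between 13 February and 17 September, so daylight saving is not in effect and Mirund Administrative Region is at UTC−00:30.
18:15 local + 0h30m = 18:45 UTC.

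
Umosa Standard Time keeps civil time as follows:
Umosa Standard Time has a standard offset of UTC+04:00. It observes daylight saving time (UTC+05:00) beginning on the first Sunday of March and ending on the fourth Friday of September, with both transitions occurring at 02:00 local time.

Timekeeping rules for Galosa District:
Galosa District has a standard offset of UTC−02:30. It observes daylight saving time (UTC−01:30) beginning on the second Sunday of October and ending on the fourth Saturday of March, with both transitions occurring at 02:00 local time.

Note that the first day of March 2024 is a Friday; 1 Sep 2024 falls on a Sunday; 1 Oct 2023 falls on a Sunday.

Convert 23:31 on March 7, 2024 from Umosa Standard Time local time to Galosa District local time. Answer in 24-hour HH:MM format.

1 March 2024 is a Friday, so the first Sunday is March 3.
1 September 2024 is a Sunday, so the first Friday is September 6 and the fourth is September 27.
Daylight saving runs 3 March – 27 September; March 7, 2024 is inside that window, so Umosa Standard Time is at UTC+05:00.
23:31 Umosa Standard Time − 5h = 18:31 UTC.
1 October 2023 is a Sunday, so the first Sunday is October 1 and the second is October 8.
1 March 2024 is a Friday, so the first Saturday is March 2 and the fourth is March 23.
At the standard offset (UTC−02:30), 18:31 UTC − 2h30m = 16:01 Galosa District standard time.
The standard-time date in Galosa District, March 7, 2024, falls between 8 October 2023 and 23 March 2024, so daylight saving is in effect and Galosa District is at UTC−01:30.
18:31 UTC − 1h30m = 17:01 Galosa District.

17:01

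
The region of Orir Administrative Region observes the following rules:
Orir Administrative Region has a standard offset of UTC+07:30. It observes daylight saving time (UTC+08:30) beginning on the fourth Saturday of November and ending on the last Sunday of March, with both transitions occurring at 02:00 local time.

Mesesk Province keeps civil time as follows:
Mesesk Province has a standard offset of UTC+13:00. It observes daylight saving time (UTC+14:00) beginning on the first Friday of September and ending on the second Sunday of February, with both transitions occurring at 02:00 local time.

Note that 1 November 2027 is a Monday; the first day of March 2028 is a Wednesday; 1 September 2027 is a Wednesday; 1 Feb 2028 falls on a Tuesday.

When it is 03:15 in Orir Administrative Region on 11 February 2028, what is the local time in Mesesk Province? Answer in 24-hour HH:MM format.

1 November 2027 is a Monday, so the first Saturday is November 6 and the fourth is November 27.
1 March 2028 is a Wednesday, so Sundays fall on 5, 12, 19, 26; the last is March 26.
11 February 2028 falls between 27 November 2027 and 26 March 2028, so daylight saving is in effect and Orir Administrative Region is at UTC+08:30.
03:15 Orir Administrative Region − 8h30m = 18:45 UTC (rolling into the previous day, 10 February 2028).
1 September 2027 is a Wednesday, so the first Friday is September 3.
1 February 2028 is a Tuesday, so the first Sunday is February 6 and the second is February 13.
At the standard offset (UTC+13:00), 18:45 UTC + 13h = 07:45 Mesesk Province standard time (rolling into the next day, 11 February 2028).
Daylight saving runs 3 September 2027 – 13 February 2028; the standard-time date in Mesesk Province, 11 February 2028, is inside that window, so Mesesk Province is at UTC+14:00.
18:45 UTC + 14h = 08:45 Mesesk Province (rolling into the next day, 11 February 2028).

08:45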